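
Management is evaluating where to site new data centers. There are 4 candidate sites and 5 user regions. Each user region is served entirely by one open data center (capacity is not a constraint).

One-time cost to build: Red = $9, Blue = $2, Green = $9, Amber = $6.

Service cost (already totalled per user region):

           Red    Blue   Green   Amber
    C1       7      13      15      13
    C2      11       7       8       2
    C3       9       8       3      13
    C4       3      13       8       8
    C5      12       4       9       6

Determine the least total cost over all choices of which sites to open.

Minimum total cost: 40

For any fixed open set, each user region goes to its cheapest open site; total = fixed + service.
{Red, Blue}: C1→Red 7, C2→Blue 7, C3→Blue 8, C4→Red 3, C5→Blue 4. Service 29; fixed 11; total 40.
{Red, Blue, Amber}: C1→Red 7, C2→Amber 2, C3→Blue 8, C4→Red 3, C5→Blue 4. Service 24; fixed 17; total 41.
{Red, Amber}: C1→Red 7, C2→Amber 2, C3→Red 9, C4→Red 3, C5→Amber 6. Service 27; fixed 15; total 42.
{Red, Blue, Green, Amber}: service 19 + fixed 26 = 45
(All 15 nonempty subsets were checked; Red and Blue is lowest.)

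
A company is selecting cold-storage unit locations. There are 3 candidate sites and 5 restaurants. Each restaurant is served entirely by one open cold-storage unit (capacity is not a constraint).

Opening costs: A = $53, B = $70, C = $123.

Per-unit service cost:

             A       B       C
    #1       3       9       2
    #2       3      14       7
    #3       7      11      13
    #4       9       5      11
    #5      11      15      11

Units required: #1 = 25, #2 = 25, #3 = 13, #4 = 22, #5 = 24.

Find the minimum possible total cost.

For any fixed open set, each restaurant goes to its cheapest open site; total = fixed + service.
{A, B}: #1→A 3·25=75, #2→A 3·25=75, #3→A 7·13=91, #4→B 5·22=110, #5→A 11·24=264. Service 615; fixed 123; total 738.
{A}: service 703 + fixed 53 = 756
{A, B, C}: service 590 + fixed 246 = 836
No other subset beats 738.

Minimum total cost: 738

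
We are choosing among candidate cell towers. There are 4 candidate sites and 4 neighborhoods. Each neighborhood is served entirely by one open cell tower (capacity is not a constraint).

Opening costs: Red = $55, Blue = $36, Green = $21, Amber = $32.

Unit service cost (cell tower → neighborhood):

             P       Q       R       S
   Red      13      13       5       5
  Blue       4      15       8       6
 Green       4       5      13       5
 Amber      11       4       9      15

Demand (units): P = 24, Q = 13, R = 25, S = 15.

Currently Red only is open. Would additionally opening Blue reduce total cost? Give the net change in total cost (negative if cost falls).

Current service cost with {Red}: 681.
Adding Blue: each neighborhood re-picks its cheapest; new service cost 465, saving 216.
Extra fixed cost: 36. Net change = 36 − 216 = -180.
(Totals: 736 → 556.)

Yes — net change −180 (cost falls by 180).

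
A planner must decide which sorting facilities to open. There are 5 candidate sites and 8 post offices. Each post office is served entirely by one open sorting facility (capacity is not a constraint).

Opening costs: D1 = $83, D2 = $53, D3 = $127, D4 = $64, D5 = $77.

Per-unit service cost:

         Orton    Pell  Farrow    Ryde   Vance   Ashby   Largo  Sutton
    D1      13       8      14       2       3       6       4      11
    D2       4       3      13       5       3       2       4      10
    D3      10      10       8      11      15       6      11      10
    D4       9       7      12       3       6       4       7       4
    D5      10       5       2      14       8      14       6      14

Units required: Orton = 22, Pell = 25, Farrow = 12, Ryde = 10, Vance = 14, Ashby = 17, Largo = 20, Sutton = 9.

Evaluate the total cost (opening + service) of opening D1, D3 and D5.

Total cost: 990

Each post office is assigned to its cheapest site among the open ones.
{D1, D3, D5}: Orton→D3 10·22=220, Pell→D5 5·25=125, Farrow→D5 2·12=24, Ryde→D1 2·10=20, Vance→D1 3·14=42, Ashby→D1 6·17=102, Largo→D1 4·20=80, Sutton→D3 10·9=90. Service 703; fixed 287; total 990.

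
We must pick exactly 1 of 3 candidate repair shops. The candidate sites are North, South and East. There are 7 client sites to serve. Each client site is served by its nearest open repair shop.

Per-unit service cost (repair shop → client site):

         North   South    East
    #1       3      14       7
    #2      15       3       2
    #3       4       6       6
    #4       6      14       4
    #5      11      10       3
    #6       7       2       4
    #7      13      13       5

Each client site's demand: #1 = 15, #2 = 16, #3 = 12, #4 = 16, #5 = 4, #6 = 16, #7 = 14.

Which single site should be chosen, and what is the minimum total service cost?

Choose East only; total service cost 419.

With exactly 1 open, each client site uses its cheapest among the chosen.
{East}: #1→East 7·15=105, #2→East 2·16=32, #3→East 6·12=72, #4→East 4·16=64, #5→East 3·4=12, #6→East 4·16=64, #7→East 5·14=70. Service cost 419.
{North}: service cost 767
{South}: service cost 808
Among all 3 size-1 choices, {East} is lowest.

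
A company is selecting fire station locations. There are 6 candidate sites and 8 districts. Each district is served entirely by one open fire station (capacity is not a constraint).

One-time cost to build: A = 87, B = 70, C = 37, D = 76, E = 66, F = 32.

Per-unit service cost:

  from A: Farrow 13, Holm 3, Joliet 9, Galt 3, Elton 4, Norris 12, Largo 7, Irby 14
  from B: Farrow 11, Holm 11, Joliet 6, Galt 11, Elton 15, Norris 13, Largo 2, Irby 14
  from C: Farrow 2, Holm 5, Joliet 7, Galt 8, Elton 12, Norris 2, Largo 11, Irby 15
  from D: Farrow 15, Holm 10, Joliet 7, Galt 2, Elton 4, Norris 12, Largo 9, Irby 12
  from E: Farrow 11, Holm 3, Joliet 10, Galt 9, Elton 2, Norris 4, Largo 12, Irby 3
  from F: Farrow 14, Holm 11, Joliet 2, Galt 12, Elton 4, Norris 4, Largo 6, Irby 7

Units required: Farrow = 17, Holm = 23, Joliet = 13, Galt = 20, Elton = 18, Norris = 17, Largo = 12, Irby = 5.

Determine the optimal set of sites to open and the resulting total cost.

Open C, D, E and F; minimum total cost 537.

For any fixed open set, each district goes to its cheapest open site; total = fixed + service.
{C, D, E, F}: Farrow→C 2·17=34, Holm→E 3·23=69, Joliet→F 2·13=26, Galt→D 2·20=40, Elton→E 2·18=36, Norris→C 2·17=34, Largo→F 6·12=72, Irby→E 3·5=15. Service 326; fixed 211; total 537.
{A, C, F}: service 402 + fixed 156 = 558
{B, C, D, E, F}: service 278 + fixed 281 = 559
{A, B, C, D, E, F}: Farrow→C 2·17=34, Holm→A 3·23=69, Joliet→F 2·13=26, Galt→D 2·20=40, Elton→E 2·18=36, Norris→C 2·17=34, Largo→B 2·12=24, Irby→E 3·5=15. Service 278; fixed 368; total 646.
No other subset beats 537.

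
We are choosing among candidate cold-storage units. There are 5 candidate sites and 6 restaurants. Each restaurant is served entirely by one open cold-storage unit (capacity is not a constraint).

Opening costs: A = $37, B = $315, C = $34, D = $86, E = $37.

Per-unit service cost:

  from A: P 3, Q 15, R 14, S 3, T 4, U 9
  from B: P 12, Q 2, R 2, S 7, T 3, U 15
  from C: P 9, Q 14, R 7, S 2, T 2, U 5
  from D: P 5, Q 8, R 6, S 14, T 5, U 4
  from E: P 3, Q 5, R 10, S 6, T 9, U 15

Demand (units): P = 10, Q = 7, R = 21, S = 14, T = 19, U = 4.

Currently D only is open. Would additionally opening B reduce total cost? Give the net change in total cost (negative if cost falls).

Current service cost with {D}: 539.
Adding B: each restaurant re-picks its cheapest; new service cost 277, saving 262.
Extra fixed cost: 315. Net change = 315 − 262 = 53.
(Totals: 625 → 678.)

No — net change +53 (cost rises by 53).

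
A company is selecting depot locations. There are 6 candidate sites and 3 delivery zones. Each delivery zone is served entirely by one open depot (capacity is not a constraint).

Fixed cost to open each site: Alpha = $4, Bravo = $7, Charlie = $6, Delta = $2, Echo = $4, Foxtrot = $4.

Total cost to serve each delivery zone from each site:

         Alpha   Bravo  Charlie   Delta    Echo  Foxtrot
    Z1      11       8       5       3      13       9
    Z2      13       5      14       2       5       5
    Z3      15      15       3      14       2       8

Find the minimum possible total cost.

For any fixed open set, each delivery zone goes to its cheapest open site; total = fixed + service.
{Delta, Echo}: Z1→Delta 3, Z2→Delta 2, Z3→Echo 2. Service 7; fixed 6; total 13.
{Charlie, Delta}: Z1→Delta 3, Z2→Delta 2, Z3→Charlie 3. Service 8; fixed 8; total 16.
{Alpha, Delta, Echo}: service 7 + fixed 10 = 17
{Alpha, Bravo, Charlie, Delta, Echo, Foxtrot}: Z1→Delta 3, Z2→Delta 2, Z3→Echo 2. Service 7; fixed 27; total 34.
No other subset beats 13.

Minimum total cost: 13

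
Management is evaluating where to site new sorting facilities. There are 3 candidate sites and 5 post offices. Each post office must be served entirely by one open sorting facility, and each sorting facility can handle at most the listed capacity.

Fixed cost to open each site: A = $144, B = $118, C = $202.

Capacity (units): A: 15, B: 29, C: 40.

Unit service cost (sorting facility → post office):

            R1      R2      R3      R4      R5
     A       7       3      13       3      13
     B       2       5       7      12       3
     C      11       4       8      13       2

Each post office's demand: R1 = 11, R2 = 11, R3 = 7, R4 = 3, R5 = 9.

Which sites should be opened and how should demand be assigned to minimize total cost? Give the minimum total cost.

Open {A, B}: R1→B 2·11=22, R2→A 3·11=33, R3→B 7·7=49, R4→A 3·3=9, R5→B 3·9=27.
Loads: A carries 14/15, B carries 27/29. Service 140; fixed 262; total 402.
Next best feasible plan costs 479.

Minimum total cost: 402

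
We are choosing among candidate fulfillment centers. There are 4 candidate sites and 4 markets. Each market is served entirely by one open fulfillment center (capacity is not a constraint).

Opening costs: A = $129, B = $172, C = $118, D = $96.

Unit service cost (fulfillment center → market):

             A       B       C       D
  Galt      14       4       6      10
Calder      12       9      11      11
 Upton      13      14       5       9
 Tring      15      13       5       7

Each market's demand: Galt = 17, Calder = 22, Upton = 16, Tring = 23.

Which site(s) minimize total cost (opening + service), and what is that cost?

Open C only; minimum total cost 657.

For any fixed open set, each market goes to its cheapest open site; total = fixed + service.
{C}: Galt→C 6·17=102, Calder→C 11·22=242, Upton→C 5·16=80, Tring→C 5·23=115. Service 539; fixed 118; total 657.
{B, C}: service 461 + fixed 290 = 751
{C, D}: Galt→C 6·17=102, Calder→C 11·22=242, Upton→C 5·16=80, Tring→C 5·23=115. Service 539; fixed 214; total 753.
{A, B, C, D}: Galt→B 4·17=68, Calder→B 9·22=198, Upton→C 5·16=80, Tring→C 5·23=115. Service 461; fixed 515; total 976.
No other subset beats 657.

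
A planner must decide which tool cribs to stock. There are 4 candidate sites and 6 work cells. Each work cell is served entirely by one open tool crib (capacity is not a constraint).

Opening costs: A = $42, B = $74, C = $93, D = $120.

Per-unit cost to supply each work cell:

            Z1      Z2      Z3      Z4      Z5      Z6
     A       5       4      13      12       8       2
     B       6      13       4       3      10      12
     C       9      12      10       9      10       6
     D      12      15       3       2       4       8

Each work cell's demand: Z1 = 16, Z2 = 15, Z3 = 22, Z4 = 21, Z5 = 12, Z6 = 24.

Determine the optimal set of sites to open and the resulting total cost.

For any fixed open set, each work cell goes to its cheapest open site; total = fixed + service.
{A, D}: Z1→A 5·16=80, Z2→A 4·15=60, Z3→D 3·22=66, Z4→D 2·21=42, Z5→D 4·12=48, Z6→A 2·24=48. Service 344; fixed 162; total 506.
{A, B}: service 435 + fixed 116 = 551
{A, B, D}: service 344 + fixed 236 = 580
{A, B, C, D}: Z1→A 5·16=80, Z2→A 4·15=60, Z3→D 3·22=66, Z4→D 2·21=42, Z5→D 4·12=48, Z6→A 2·24=48. Service 344; fixed 329; total 673.
No other subset beats 506.

Open A and D; minimum total cost 506.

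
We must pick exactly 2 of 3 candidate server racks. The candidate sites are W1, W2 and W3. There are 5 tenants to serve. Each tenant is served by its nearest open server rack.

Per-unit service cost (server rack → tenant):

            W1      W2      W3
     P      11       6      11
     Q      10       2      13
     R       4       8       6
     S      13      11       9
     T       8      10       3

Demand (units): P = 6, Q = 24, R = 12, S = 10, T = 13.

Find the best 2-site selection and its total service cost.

With exactly 2 open, each tenant uses its cheapest among the chosen.
{W2, W3}: P→W2 6·6=36, Q→W2 2·24=48, R→W3 6·12=72, S→W3 9·10=90, T→W3 3·13=39. Service cost 285.
{W1, W2}: service cost 346
{W1, W3}: service cost 483
Among all 3 size-2 choices, {W2, W3} is lowest.

Choose W2 and W3; total service cost 285.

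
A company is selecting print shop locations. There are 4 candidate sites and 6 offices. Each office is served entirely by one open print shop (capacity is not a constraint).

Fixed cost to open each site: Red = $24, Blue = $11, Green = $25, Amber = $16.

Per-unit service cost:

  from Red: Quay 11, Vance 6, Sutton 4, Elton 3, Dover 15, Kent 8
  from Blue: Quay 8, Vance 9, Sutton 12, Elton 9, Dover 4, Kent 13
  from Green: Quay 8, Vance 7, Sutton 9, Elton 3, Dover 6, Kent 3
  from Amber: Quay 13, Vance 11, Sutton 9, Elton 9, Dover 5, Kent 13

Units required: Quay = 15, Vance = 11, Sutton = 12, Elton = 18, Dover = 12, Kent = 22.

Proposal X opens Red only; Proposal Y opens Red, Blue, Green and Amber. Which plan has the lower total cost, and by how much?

Proposal X: {Red}: Quay→Red 11·15=165, Vance→Red 6·11=66, Sutton→Red 4·12=48, Elton→Red 3·18=54, Dover→Red 15·12=180, Kent→Red 8·22=176. Service 689; fixed 24; total 713.
Proposal Y: {Red, Blue, Green, Amber}: Quay→Blue 8·15=120, Vance→Red 6·11=66, Sutton→Red 4·12=48, Elton→Red 3·18=54, Dover→Blue 4·12=48, Kent→Green 3·22=66. Service 402; fixed 76; total 478.
Difference: |713 − 478| = 235.

Proposal Y is cheaper by 235.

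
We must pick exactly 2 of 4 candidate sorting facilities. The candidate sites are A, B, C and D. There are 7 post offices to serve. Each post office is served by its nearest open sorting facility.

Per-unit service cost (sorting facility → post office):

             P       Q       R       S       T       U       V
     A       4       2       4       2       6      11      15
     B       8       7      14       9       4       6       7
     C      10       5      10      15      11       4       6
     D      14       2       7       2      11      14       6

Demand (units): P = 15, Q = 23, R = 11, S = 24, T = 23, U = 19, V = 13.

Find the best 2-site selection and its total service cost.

Choose A and C; total service cost 490.

With exactly 2 open, each post office uses its cheapest among the chosen.
{A, C}: P→A 4·15=60, Q→A 2·23=46, R→A 4·11=44, S→A 2·24=48, T→A 6·23=138, U→C 4·19=76, V→C 6·13=78. Service cost 490.
{A, B}: service cost 495
{B, D}: service cost 575
Among all 6 size-2 choices, {A, C} is lowest.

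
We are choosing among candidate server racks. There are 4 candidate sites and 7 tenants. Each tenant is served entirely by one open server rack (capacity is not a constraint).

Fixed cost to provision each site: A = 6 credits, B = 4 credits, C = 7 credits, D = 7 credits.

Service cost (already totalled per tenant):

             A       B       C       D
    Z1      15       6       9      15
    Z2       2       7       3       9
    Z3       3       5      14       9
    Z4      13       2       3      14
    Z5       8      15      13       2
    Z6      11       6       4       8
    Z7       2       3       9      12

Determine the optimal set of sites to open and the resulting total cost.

Open A and B; minimum total cost 39.

For any fixed open set, each tenant goes to its cheapest open site; total = fixed + service.
{A, B}: Z1→B 6, Z2→A 2, Z3→A 3, Z4→B 2, Z5→A 8, Z6→B 6, Z7→A 2. Service 29; fixed 10; total 39.
{A, B, D}: service 23 + fixed 17 = 40
{B, D}: service 31 + fixed 11 = 42
{A, B, C, D}: service 21 + fixed 24 = 45
No other subset beats 39.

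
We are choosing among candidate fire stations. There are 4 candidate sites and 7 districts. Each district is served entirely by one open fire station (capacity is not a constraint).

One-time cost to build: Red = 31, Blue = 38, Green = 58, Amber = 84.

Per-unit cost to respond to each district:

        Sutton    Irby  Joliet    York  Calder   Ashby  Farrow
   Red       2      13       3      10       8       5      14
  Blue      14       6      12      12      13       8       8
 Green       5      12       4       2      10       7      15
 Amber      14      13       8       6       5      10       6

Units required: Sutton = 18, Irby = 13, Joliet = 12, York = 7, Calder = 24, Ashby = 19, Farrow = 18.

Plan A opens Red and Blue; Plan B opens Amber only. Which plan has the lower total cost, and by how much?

Plan A: {Red, Blue}: Sutton→Red 2·18=36, Irby→Blue 6·13=78, Joliet→Red 3·12=36, York→Red 10·7=70, Calder→Red 8·24=192, Ashby→Red 5·19=95, Farrow→Blue 8·18=144. Service 651; fixed 69; total 720.
Plan B: {Amber}: Sutton→Amber 14·18=252, Irby→Amber 13·13=169, Joliet→Amber 8·12=96, York→Amber 6·7=42, Calder→Amber 5·24=120, Ashby→Amber 10·19=190, Farrow→Amber 6·18=108. Service 977; fixed 84; total 1061.
Difference: |720 − 1061| = 341.

Plan A is cheaper by 341.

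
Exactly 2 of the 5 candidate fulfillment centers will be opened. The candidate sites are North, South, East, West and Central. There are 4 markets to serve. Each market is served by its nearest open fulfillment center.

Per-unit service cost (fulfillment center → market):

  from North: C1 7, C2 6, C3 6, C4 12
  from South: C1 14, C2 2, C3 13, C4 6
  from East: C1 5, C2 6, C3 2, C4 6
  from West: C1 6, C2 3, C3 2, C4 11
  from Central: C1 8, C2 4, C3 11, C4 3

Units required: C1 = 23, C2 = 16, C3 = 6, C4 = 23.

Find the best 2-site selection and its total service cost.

With exactly 2 open, each market uses its cheapest among the chosen.
{East, Central}: C1→East 5·23=115, C2→Central 4·16=64, C3→East 2·6=12, C4→Central 3·23=69. Service cost 260.
{West, Central}: service cost 267
{South, East}: service cost 297
Among all 10 size-2 choices, {East, Central} is lowest.

Choose East and Central; total service cost 260.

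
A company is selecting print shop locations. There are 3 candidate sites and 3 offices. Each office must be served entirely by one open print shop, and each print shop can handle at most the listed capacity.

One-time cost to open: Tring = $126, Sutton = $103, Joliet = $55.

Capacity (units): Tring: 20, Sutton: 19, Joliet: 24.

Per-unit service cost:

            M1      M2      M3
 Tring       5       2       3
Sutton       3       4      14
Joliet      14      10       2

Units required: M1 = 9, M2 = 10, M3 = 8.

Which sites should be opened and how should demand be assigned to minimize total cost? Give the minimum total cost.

Minimum total cost: 241

Open {Sutton, Joliet}: M1→Sutton 3·9=27, M2→Sutton 4·10=40, M3→Joliet 2·8=16.
Loads: Sutton carries 19/19, Joliet carries 8/24. Service 83; fixed 158; total 241.
Next best feasible plan costs 262.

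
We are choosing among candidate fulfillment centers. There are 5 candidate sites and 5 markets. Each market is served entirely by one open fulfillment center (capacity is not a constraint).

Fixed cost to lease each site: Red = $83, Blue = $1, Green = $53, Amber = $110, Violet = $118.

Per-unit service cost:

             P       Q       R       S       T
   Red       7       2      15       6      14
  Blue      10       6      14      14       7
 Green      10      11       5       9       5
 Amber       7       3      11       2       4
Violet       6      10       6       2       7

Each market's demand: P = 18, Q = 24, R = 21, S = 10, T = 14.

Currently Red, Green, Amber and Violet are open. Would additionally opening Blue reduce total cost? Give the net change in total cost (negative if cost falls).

Current service cost with {Red, Green, Amber, Violet}: 337.
Adding Blue: each market re-picks its cheapest; new service cost 337, saving 0.
Extra fixed cost: 1. Net change = 1 − 0 = 1.
(Totals: 701 → 702.)

No — net change +1 (cost rises by 1).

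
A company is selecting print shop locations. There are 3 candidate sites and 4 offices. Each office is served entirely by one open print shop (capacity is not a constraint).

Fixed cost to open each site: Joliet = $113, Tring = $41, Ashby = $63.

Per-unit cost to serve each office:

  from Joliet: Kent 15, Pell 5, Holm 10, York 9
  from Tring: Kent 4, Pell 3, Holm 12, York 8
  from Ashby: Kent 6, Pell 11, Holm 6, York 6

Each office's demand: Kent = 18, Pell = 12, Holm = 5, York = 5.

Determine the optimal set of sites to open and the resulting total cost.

For any fixed open set, each office goes to its cheapest open site; total = fixed + service.
{Tring}: Kent→Tring 4·18=72, Pell→Tring 3·12=36, Holm→Tring 12·5=60, York→Tring 8·5=40. Service 208; fixed 41; total 249.
{Tring, Ashby}: service 168 + fixed 104 = 272
{Joliet, Tring}: service 198 + fixed 154 = 352
{Joliet, Tring, Ashby}: service 168 + fixed 217 = 385
No other subset beats 249.

Open Tring only; minimum total cost 249.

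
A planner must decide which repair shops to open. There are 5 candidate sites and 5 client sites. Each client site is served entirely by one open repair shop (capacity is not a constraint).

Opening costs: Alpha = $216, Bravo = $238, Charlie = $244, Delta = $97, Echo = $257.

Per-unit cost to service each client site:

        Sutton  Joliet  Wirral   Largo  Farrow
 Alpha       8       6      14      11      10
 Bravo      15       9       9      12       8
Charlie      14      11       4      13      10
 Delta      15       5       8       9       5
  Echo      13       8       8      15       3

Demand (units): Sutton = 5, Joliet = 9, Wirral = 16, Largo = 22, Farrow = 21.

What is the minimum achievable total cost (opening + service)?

Minimum total cost: 648

For any fixed open set, each client site goes to its cheapest open site; total = fixed + service.
{Delta}: Sutton→Delta 15·5=75, Joliet→Delta 5·9=45, Wirral→Delta 8·16=128, Largo→Delta 9·22=198, Farrow→Delta 5·21=105. Service 551; fixed 97; total 648.
{Charlie, Delta}: Sutton→Charlie 14·5=70, Joliet→Delta 5·9=45, Wirral→Charlie 4·16=64, Largo→Delta 9·22=198, Farrow→Delta 5·21=105. Service 482; fixed 341; total 823.
{Alpha, Delta}: Sutton→Alpha 8·5=40, Joliet→Delta 5·9=45, Wirral→Delta 8·16=128, Largo→Delta 9·22=198, Farrow→Delta 5·21=105. Service 516; fixed 313; total 829.
{Alpha, Bravo, Charlie, Delta, Echo}: service 410 + fixed 1052 = 1462
No other subset beats 648.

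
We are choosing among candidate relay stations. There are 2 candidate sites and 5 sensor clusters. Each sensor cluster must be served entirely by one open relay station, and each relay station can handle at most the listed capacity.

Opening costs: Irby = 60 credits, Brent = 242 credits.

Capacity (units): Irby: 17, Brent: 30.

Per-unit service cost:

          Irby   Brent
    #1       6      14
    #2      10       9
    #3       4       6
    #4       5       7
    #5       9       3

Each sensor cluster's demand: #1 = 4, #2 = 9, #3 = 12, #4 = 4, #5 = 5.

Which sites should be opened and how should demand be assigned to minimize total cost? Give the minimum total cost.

Minimum total cost: 498

Open {Irby, Brent}: #1→Irby 6·4=24, #2→Brent 9·9=81, #3→Irby 4·12=48, #4→Brent 7·4=28, #5→Brent 3·5=15.
Loads: Irby carries 16/17, Brent carries 18/30. Service 196; fixed 302; total 498.
Next best feasible plan costs 514.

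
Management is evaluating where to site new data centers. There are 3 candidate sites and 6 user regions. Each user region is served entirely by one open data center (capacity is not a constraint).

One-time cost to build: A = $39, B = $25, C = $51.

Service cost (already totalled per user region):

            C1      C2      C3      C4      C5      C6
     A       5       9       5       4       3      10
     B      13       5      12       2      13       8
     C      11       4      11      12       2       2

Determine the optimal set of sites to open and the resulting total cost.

Open A only; minimum total cost 75.

For any fixed open set, each user region goes to its cheapest open site; total = fixed + service.
{A}: C1→A 5, C2→A 9, C3→A 5, C4→A 4, C5→A 3, C6→A 10. Service 36; fixed 39; total 75.
{B}: service 53 + fixed 25 = 78
{A, B}: C1→A 5, C2→B 5, C3→A 5, C4→B 2, C5→A 3, C6→B 8. Service 28; fixed 64; total 92.
{A, B, C}: C1→A 5, C2→C 4, C3→A 5, C4→B 2, C5→C 2, C6→C 2. Service 20; fixed 115; total 135.
No other subset beats 75.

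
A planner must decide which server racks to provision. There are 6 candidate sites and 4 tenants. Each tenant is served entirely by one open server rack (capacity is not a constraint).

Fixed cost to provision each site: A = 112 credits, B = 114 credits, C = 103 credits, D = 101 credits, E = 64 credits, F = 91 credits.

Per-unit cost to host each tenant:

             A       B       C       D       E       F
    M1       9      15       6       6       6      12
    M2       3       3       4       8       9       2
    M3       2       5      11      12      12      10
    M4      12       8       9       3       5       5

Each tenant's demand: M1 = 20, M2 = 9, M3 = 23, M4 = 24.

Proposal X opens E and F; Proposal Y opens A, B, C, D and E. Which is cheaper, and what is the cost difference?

Proposal X is cheaper by 116.

Proposal X: {E, F}: M1→E 6·20=120, M2→F 2·9=18, M3→F 10·23=230, M4→E 5·24=120. Service 488; fixed 155; total 643.
Proposal Y: {A, B, C, D, E}: M1→C 6·20=120, M2→A 3·9=27, M3→A 2·23=46, M4→D 3·24=72. Service 265; fixed 494; total 759.
Difference: |643 − 759| = 116.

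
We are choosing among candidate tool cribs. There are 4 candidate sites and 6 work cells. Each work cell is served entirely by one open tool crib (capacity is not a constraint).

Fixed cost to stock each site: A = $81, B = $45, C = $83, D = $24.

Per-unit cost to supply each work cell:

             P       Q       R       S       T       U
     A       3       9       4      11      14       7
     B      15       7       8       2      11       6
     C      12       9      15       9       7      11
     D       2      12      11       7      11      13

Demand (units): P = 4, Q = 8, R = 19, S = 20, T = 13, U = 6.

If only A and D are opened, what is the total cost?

Total cost: 586

Each work cell is assigned to its cheapest site among the open ones.
{A, D}: P→D 2·4=8, Q→A 9·8=72, R→A 4·19=76, S→D 7·20=140, T→D 11·13=143, U→A 7·6=42. Service 481; fixed 105; total 586.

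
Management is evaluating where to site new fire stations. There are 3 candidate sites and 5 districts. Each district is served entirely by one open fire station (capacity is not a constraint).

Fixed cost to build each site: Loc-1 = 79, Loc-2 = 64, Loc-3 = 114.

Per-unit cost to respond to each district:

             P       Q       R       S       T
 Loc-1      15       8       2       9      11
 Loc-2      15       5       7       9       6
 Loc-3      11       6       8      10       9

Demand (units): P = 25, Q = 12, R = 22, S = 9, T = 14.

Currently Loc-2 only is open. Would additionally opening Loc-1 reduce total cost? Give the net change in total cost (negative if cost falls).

Yes — net change −31 (cost falls by 31).

Current service cost with {Loc-2}: 754.
Adding Loc-1: each district re-picks its cheapest; new service cost 644, saving 110.
Extra fixed cost: 79. Net change = 79 − 110 = -31.
(Totals: 818 → 787.)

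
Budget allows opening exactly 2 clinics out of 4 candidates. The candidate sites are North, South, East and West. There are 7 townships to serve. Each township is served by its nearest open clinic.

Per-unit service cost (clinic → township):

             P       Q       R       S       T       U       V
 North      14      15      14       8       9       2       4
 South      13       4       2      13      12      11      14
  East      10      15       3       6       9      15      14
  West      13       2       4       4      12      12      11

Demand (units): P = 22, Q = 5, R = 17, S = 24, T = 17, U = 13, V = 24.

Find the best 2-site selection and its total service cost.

With exactly 2 open, each township uses its cheapest among the chosen.
{North, West}: P→West 13·22=286, Q→West 2·5=10, R→West 4·17=68, S→West 4·24=96, T→North 9·17=153, U→North 2·13=26, V→North 4·24=96. Service cost 735.
{North, East}: service cost 765
{North, South}: service cost 807
Among all 6 size-2 choices, {North, West} is lowest.

Choose North and West; total service cost 735.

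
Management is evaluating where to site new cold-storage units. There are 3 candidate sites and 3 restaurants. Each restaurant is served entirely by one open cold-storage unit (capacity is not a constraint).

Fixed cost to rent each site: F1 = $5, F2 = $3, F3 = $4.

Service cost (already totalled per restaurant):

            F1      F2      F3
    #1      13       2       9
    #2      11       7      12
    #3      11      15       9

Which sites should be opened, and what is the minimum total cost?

For any fixed open set, each restaurant goes to its cheapest open site; total = fixed + service.
{F2, F3}: #1→F2 2, #2→F2 7, #3→F3 9. Service 18; fixed 7; total 25.
{F2}: service 24 + fixed 3 = 27
{F1, F2}: #1→F2 2, #2→F2 7, #3→F1 11. Service 20; fixed 8; total 28.
{F1, F2, F3}: service 18 + fixed 12 = 30
No other subset beats 25.

Open F2 and F3; minimum total cost 25.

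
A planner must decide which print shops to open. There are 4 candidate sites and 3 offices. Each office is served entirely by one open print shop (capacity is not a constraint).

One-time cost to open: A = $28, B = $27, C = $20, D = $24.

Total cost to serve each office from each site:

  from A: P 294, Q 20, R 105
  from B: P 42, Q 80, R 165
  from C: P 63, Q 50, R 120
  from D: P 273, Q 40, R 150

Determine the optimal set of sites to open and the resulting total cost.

For any fixed open set, each office goes to its cheapest open site; total = fixed + service.
{A, B}: P→B 42, Q→A 20, R→A 105. Service 167; fixed 55; total 222.
{A, C}: service 188 + fixed 48 = 236
{A, B, C}: service 167 + fixed 75 = 242
{A, B, C, D}: service 167 + fixed 99 = 266
No other subset beats 222.

Open A and B; minimum total cost 222.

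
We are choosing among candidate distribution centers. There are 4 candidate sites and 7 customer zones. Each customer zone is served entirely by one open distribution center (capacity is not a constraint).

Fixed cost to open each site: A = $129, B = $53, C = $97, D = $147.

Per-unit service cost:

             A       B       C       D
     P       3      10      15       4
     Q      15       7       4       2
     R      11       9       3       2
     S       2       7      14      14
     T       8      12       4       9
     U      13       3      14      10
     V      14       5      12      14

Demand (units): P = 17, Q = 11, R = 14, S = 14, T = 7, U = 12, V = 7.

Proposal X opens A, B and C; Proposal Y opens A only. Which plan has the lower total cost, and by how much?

Proposal X is cheaper by 294.

Proposal X: {A, B, C}: P→A 3·17=51, Q→C 4·11=44, R→C 3·14=42, S→A 2·14=28, T→C 4·7=28, U→B 3·12=36, V→B 5·7=35. Service 264; fixed 279; total 543.
Proposal Y: {A}: P→A 3·17=51, Q→A 15·11=165, R→A 11·14=154, S→A 2·14=28, T→A 8·7=56, U→A 13·12=156, V→A 14·7=98. Service 708; fixed 129; total 837.
Difference: |543 − 837| = 294.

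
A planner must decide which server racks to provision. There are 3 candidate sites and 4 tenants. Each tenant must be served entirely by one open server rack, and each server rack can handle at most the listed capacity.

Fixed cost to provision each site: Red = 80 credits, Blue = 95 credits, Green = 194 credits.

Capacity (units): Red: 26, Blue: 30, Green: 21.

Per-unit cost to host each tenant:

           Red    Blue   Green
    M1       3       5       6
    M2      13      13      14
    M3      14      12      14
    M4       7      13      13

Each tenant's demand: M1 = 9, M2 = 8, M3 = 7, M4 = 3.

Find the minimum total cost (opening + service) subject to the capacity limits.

Open {Blue}: M1→Blue 5·9=45, M2→Blue 13·8=104, M3→Blue 12·7=84, M4→Blue 13·3=39.
Loads: Blue carries 27/30. Service 272; fixed 95; total 367.
Next best feasible plan costs 411.

Minimum total cost: 367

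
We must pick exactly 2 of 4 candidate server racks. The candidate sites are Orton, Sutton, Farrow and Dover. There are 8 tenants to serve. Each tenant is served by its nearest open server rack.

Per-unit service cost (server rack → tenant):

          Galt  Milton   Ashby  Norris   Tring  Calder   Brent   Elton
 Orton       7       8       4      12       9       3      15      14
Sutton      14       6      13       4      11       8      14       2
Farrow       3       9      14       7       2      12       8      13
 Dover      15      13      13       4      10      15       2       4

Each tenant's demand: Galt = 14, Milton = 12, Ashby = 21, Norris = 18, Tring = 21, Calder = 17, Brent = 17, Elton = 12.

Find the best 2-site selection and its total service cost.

Choose Orton and Dover; total service cost 672.

With exactly 2 open, each tenant uses its cheapest among the chosen.
{Orton, Dover}: Galt→Orton 7·14=98, Milton→Orton 8·12=96, Ashby→Orton 4·21=84, Norris→Dover 4·18=72, Tring→Orton 9·21=189, Calder→Orton 3·17=51, Brent→Dover 2·17=34, Elton→Dover 4·12=48. Service cost 672.
{Orton, Farrow}: service cost 733
{Sutton, Farrow}: service cost 797
Among all 6 size-2 choices, {Orton, Dover} is lowest.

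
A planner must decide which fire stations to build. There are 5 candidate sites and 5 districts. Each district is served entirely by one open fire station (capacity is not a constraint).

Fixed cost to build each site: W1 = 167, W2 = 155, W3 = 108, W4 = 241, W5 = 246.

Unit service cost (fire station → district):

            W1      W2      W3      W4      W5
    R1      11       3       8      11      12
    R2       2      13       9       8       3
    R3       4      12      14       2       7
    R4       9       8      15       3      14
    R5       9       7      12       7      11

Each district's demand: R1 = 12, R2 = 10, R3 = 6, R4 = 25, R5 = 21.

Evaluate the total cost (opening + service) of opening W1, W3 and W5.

Total cost: 1075

Each district is assigned to its cheapest site among the open ones.
{W1, W3, W5}: R1→W3 8·12=96, R2→W1 2·10=20, R3→W1 4·6=24, R4→W1 9·25=225, R5→W1 9·21=189. Service 554; fixed 521; total 1075.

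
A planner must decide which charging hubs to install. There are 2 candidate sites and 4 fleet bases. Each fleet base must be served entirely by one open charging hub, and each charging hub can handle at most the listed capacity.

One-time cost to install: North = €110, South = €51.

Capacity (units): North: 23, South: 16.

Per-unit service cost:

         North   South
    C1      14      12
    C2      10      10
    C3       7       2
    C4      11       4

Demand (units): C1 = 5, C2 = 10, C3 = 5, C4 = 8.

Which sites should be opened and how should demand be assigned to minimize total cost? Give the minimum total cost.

Minimum total cost: 373

Open {North, South}: C1→North 14·5=70, C2→North 10·10=100, C3→South 2·5=10, C4→South 4·8=32.
Loads: North carries 15/23, South carries 13/16. Service 212; fixed 161; total 373.
Next best feasible plan costs 388.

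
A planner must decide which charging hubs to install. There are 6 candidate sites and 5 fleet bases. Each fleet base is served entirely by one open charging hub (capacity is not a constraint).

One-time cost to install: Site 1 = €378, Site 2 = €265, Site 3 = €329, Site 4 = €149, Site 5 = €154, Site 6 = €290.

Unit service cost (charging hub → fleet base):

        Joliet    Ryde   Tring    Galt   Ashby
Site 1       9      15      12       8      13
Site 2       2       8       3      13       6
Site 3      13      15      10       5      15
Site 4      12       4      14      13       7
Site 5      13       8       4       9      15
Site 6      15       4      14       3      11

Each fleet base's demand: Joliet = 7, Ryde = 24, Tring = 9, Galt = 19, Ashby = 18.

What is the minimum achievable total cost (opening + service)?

Minimum total cost: 816

For any fixed open set, each fleet base goes to its cheapest open site; total = fixed + service.
{Site 4, Site 5}: Joliet→Site 4 12·7=84, Ryde→Site 4 4·24=96, Tring→Site 5 4·9=36, Galt→Site 5 9·19=171, Ashby→Site 4 7·18=126. Service 513; fixed 303; total 816.
{Site 4}: Joliet→Site 4 12·7=84, Ryde→Site 4 4·24=96, Tring→Site 4 14·9=126, Galt→Site 4 13·19=247, Ashby→Site 4 7·18=126. Service 679; fixed 149; total 828.
{Site 2}: Joliet→Site 2 2·7=14, Ryde→Site 2 8·24=192, Tring→Site 2 3·9=27, Galt→Site 2 13·19=247, Ashby→Site 2 6·18=108. Service 588; fixed 265; total 853.
{Site 1, Site 2, Site 3, Site 4, Site 5, Site 6}: Joliet→Site 2 2·7=14, Ryde→Site 4 4·24=96, Tring→Site 2 3·9=27, Galt→Site 6 3·19=57, Ashby→Site 2 6·18=108. Service 302; fixed 1565; total 1867.
No other subset beats 816.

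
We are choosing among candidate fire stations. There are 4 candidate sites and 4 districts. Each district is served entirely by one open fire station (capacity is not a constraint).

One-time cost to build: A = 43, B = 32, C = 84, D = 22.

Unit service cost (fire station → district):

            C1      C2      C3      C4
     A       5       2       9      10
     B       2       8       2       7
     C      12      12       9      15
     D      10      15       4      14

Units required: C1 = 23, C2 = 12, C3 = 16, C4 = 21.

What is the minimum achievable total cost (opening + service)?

Minimum total cost: 324

For any fixed open set, each district goes to its cheapest open site; total = fixed + service.
{A, B}: C1→B 2·23=46, C2→A 2·12=24, C3→B 2·16=32, C4→B 7·21=147. Service 249; fixed 75; total 324.
{A, B, D}: service 249 + fixed 97 = 346
{B}: C1→B 2·23=46, C2→B 8·12=96, C3→B 2·16=32, C4→B 7·21=147. Service 321; fixed 32; total 353.
{A, B, C, D}: C1→B 2·23=46, C2→A 2·12=24, C3→B 2·16=32, C4→B 7·21=147. Service 249; fixed 181; total 430.
No other subset beats 324.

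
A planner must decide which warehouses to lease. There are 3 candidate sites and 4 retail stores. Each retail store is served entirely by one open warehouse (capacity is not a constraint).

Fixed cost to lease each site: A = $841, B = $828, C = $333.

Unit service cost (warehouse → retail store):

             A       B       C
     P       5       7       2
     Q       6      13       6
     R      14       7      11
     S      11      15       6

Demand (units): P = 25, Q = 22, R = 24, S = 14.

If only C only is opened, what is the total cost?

Total cost: 863

Each retail store is assigned to its cheapest site among the open ones.
{C}: P→C 2·25=50, Q→C 6·22=132, R→C 11·24=264, S→C 6·14=84. Service 530; fixed 333; total 863.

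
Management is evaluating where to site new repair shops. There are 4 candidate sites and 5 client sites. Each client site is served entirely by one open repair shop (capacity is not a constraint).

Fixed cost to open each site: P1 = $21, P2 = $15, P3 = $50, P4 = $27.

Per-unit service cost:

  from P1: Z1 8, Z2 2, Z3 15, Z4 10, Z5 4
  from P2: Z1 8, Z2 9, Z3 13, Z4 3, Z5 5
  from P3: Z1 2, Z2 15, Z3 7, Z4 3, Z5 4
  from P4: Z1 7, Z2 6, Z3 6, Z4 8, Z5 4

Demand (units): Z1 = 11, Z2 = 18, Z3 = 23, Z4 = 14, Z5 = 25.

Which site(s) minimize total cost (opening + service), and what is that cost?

Open P1 and P3; minimum total cost 432.

For any fixed open set, each client site goes to its cheapest open site; total = fixed + service.
{P1, P3}: Z1→P3 2·11=22, Z2→P1 2·18=36, Z3→P3 7·23=161, Z4→P3 3·14=42, Z5→P1 4·25=100. Service 361; fixed 71; total 432.
{P1, P3, P4}: service 338 + fixed 98 = 436
{P1, P2, P3}: service 361 + fixed 86 = 447
{P1, P2, P3, P4}: service 338 + fixed 113 = 451
No other subset beats 432.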